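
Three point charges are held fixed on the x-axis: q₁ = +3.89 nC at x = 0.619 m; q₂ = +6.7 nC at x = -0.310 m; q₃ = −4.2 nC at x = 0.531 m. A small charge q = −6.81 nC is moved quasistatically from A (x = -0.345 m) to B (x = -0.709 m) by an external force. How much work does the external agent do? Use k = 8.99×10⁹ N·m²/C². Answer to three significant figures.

For quasistatic motion the external work equals the change in potential energy: W_ext = qΔV = q(V_B − V_A).
At A: distances to the source charges are 0.964 m, 0.0350 m, 0.876 m; V_A = Σ kqᵢ/rᵢ = 1710 V.
At B: distances to the source charges are 1.33 m, 0.399 m, 1.24 m; V_B = Σ kqᵢ/rᵢ = 147 V.
ΔV = V_B − V_A = -1570 V.
W_ext = qΔV = (-6.81×10⁻⁹ C)(-1570 V) = 1.07×10⁻⁵ J.

1.07×10⁻⁵ J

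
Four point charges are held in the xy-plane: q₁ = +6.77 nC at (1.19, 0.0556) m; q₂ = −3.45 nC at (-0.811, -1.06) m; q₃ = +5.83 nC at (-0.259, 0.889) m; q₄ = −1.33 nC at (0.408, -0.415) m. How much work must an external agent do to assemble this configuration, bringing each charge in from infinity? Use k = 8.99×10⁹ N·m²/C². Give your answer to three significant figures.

The work to assemble the configuration equals its total potential energy, U = Σ kqᵢqⱼ/rᵢⱼ over all pairs.
Pair separations: r₁₂ = 2.29 m, r₁₃ = 1.67 m, r₁₄ = 0.913 m, r₂₃ = 2.03 m, r₂₄ = 1.38 m, r₃₄ = 1.46 m.
Summing all 6 pair terms gives U = -7.50×10⁻⁸ J.

-7.50×10⁻⁸ J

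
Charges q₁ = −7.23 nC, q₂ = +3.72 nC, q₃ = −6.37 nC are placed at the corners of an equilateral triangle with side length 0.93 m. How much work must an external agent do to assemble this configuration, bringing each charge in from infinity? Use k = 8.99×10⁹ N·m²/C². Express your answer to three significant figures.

The assembly work is the sum of pairwise potential energies, U = Σ_{i<j} kqᵢqⱼ/rᵢⱼ.
All three pair separations equal the side length, 0.930 m.
U = (-2.60×10⁻⁷) + (4.45×10⁻⁷) + (-2.29×10⁻⁷) = -4.39×10⁻⁸ J.

-4.39×10⁻⁸ J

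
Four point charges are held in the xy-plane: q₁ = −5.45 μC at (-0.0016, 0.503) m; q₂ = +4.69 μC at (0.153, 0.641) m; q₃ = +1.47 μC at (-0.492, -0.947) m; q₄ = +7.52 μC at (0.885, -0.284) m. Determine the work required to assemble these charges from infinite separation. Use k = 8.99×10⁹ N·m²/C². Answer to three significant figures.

The assembly work is the sum of pairwise potential energies, U = Σ_{i<j} kqᵢqⱼ/rᵢⱼ.
Pair separations: r₁₂ = 0.207 m, r₁₃ = 1.53 m, r₁₄ = 1.19 m, r₂₃ = 1.71 m, r₂₄ = 1.18 m, r₃₄ = 1.53 m.
Summing all 6 pair terms gives U = -1.10 J.

-1.10 J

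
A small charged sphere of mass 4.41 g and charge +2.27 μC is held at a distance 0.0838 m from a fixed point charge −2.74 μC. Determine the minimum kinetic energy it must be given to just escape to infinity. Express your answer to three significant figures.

0.667 J

To just escape, total mechanical energy must reach zero at infinity: ½mv²_min + U = 0, so ½mv²_min = −U = |kQq|/r.
|U| = |kQq|/r = (8.99×10⁹ N·m²/C²)(2.74×10⁻⁶)(2.27×10⁻⁶)/(0.0838) = 0.667 J.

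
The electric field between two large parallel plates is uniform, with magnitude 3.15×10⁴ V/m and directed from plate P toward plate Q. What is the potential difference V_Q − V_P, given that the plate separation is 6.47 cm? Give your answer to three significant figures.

In a uniform field, potential decreases in the direction of E: ΔV = −E·d for a displacement d parallel to E.
Going from P to Q is a displacement of 6.47 cm along the field, so V_Q − V_P = −Ed = -2040 V.

-2040 V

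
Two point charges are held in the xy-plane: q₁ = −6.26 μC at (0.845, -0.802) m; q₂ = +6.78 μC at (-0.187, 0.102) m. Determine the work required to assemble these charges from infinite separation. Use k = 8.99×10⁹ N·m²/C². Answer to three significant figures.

-0.278 J

The assembly work is the sum of pairwise potential energies, U = Σ_{i<j} kqᵢqⱼ/rᵢⱼ.
Pair separations: r₁₂ = 1.37 m.
U = (-0.278) = -0.278 J.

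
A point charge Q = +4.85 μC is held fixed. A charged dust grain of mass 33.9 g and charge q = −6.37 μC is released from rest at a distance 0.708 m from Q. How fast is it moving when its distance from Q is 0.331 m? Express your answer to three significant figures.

Only the electrostatic force acts, so mechanical energy is conserved: ½mv² = U₁ − U₂ = kQq(1/r₁ − 1/r₂).
U₁ − U₂ = (8.99×10⁹ N·m²/C²)(4.85×10⁻⁶ C)(-6.37×10⁻⁶ C)(1/0.708 − 1/0.331) = 0.447 J.
v = √(2·0.447/0.0339) = 5.13 m/s.

5.13 m/s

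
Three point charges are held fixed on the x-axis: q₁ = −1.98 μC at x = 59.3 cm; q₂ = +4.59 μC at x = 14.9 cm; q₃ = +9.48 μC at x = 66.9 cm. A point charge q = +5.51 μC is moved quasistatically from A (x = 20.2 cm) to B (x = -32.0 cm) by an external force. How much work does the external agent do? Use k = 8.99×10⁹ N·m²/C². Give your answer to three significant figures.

-4.19 J

For quasistatic motion the external work equals the change in potential energy: W_ext = qΔV = q(V_B − V_A).
At A: distances to the source charges are 0.391 m, 0.0530 m, 0.467 m; V_A = Σ kqᵢ/rᵢ = 9.16×10⁵ V.
At B: distances to the source charges are 0.913 m, 0.469 m, 0.989 m; V_B = Σ kqᵢ/rᵢ = 1.55×10⁵ V.
ΔV = V_B − V_A = -7.61×10⁵ V.
W_ext = qΔV = (5.51×10⁻⁶ C)(-7.61×10⁵ V) = -4.19 J.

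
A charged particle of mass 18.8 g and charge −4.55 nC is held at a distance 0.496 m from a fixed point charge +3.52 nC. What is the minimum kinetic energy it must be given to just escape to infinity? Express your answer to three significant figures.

To just escape, total mechanical energy must reach zero at infinity: ½mv²_min + U = 0, so ½mv²_min = −U = |kQq|/r.
|U| = |kQq|/r = (8.99×10⁹ N·m²/C²)(3.52×10⁻⁹)(4.55×10⁻⁹)/(0.496) = 2.90×10⁻⁷ J.

2.90×10⁻⁷ J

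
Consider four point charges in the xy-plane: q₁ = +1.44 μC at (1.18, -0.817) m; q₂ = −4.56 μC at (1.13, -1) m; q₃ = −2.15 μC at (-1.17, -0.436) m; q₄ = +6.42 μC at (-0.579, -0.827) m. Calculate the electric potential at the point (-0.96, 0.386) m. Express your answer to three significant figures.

1.15×10⁴ V

Electric potential is a scalar, so the contributions from each charge add algebraically: V = Σ kqᵢ/rᵢ.
Distances from the field point to each charge: r₁ = 2.45 m, r₂ = 2.51 m, r₃ = 0.848 m, r₄ = 1.27 m.
V = k[(1.44×10⁻⁶)/(2.45) + (-4.56×10⁻⁶)/(2.51) + (-2.15×10⁻⁶)/(0.848) + (6.42×10⁻⁶)/(1.27)] = 1.15×10⁴ V.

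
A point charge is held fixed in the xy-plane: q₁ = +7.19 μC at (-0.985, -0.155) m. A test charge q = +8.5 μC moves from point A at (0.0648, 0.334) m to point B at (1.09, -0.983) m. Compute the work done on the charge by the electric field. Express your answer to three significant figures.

The work done by the electric force is W_field = −ΔU = −q(V_B − V_A) = q(V_A − V_B).
At A: distance to the source charge is 1.16 m; V_A = kq₁/r = 5.58×10⁴ V.
At B: distance to the source charge is 2.23 m; V_B = kq₁/r = 2.89×10⁴ V.
ΔV = V_B − V_A = -2.69×10⁴ V.
W_field = −qΔV = −(8.50×10⁻⁶ C)(-2.69×10⁴ V) = 0.228 J.

0.228 J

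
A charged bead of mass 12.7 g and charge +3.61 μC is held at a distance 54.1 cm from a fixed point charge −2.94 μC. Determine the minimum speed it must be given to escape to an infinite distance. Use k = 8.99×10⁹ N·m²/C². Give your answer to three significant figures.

5.27 m/s

To just escape, total mechanical energy must reach zero at infinity: ½mv²_min + U = 0, so ½mv²_min = −U = |kQq|/r.
|U| = |kQq|/r = (8.99×10⁹ N·m²/C²)(2.94×10⁻⁶)(3.61×10⁻⁶)/(0.541) = 0.176 J.
v_min = √(2|U|/m) = √(2·0.176/0.0127) = 5.27 m/s.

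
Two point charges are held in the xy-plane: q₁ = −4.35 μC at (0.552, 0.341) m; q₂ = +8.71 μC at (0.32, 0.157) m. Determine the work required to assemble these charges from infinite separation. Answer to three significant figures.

The work to assemble the configuration equals its total potential energy, U = Σ kqᵢqⱼ/rᵢⱼ over all pairs.
Pair separations: r₁₂ = 0.296 m.
U = (-1.15) = -1.15 J.

-1.15 J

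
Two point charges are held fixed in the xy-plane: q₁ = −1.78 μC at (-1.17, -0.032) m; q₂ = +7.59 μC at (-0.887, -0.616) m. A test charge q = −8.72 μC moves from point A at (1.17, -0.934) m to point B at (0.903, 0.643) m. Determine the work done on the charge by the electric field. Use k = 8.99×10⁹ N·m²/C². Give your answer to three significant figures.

The work done by the electric force is W_field = −ΔU = −q(V_B − V_A) = q(V_A − V_B).
At A: distances to the source charges are 2.51 m, 2.08 m; V_A = Σ kqᵢ/rᵢ = 2.64×10⁴ V.
At B: distances to the source charges are 2.18 m, 2.19 m; V_B = Σ kqᵢ/rᵢ = 2.38×10⁴ V.
ΔV = V_B − V_A = -2560 V.
W_field = −qΔV = −(-8.72×10⁻⁶ C)(-2560 V) = -0.0223 J.

-0.0223 J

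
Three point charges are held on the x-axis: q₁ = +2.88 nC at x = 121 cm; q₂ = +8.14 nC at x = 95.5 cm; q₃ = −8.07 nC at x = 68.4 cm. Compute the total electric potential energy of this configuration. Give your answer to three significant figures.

-1.75×10⁻⁶ J

The assembly work is the sum of pairwise potential energies, U = Σ_{i<j} kqᵢqⱼ/rᵢⱼ.
Pair separations: r₁₂ = 0.255 m, r₁₃ = 0.526 m, r₂₃ = 0.271 m.
U = (8.26×10⁻⁷) + (-3.97×10⁻⁷) + (-2.18×10⁻⁶) = -1.75×10⁻⁶ J.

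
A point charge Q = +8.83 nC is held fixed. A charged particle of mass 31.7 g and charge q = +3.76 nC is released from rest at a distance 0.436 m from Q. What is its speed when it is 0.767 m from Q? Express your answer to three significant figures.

Only the electrostatic force acts, so mechanical energy is conserved: ½mv² = U₁ − U₂ = kQq(1/r₁ − 1/r₂).
U₁ − U₂ = (8.99×10⁹ N·m²/C²)(8.83×10⁻⁹ C)(3.76×10⁻⁹ C)(1/0.436 − 1/0.767) = 2.95×10⁻⁷ J.
v = √(2·2.95×10⁻⁷/0.0317) = 4.32×10⁻³ m/s.

4.32×10⁻³ m/s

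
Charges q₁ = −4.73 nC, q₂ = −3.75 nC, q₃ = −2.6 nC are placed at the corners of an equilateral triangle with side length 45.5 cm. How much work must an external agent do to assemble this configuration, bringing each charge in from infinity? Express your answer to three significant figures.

7.86×10⁻⁷ J

The assembly work is the sum of pairwise potential energies, U = Σ_{i<j} kqᵢqⱼ/rᵢⱼ.
All three pair separations equal the side length, 0.455 m.
U = (3.50×10⁻⁷) + (2.43×10⁻⁷) + (1.93×10⁻⁷) = 7.86×10⁻⁷ J.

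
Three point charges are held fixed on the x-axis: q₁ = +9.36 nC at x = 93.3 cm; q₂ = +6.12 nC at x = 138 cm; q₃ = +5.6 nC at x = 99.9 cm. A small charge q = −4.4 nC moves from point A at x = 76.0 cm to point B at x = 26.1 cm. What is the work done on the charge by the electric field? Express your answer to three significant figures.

The work done by the electric force is W_field = −ΔU = −q(V_B − V_A) = q(V_A − V_B).
At A: distances to the source charges are 0.173 m, 0.620 m, 0.239 m; V_A = Σ kqᵢ/rᵢ = 786 V.
At B: distances to the source charges are 0.672 m, 1.12 m, 0.738 m; V_B = Σ kqᵢ/rᵢ = 243 V.
ΔV = V_B − V_A = -543 V.
W_field = −qΔV = −(-4.40×10⁻⁹ C)(-543 V) = -2.39×10⁻⁶ J.

-2.39×10⁻⁶ J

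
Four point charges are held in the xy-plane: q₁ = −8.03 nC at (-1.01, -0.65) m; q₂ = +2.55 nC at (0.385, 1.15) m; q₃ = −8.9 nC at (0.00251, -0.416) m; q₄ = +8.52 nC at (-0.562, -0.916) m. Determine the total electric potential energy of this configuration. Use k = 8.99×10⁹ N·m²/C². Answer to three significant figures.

-1.59×10⁻⁶ J

The assembly work is the sum of pairwise potential energies, U = Σ_{i<j} kqᵢqⱼ/rᵢⱼ.
Pair separations: r₁₂ = 2.28 m, r₁₃ = 1.04 m, r₁₄ = 0.521 m, r₂₃ = 1.61 m, r₂₄ = 2.27 m, r₃₄ = 0.754 m.
Summing all 6 pair terms gives U = -1.59×10⁻⁶ J.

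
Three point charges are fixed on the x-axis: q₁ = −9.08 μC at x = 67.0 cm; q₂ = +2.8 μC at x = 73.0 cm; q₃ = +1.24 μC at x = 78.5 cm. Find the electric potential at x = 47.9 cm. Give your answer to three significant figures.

-2.91×10⁵ V

Electric potential is a scalar, so the contributions from each charge add algebraically: V = Σ kqᵢ/rᵢ.
Distances from the field point to each charge: r₁ = 0.191 m, r₂ = 0.251 m, r₃ = 0.306 m.
V = k[(-9.08×10⁻⁶)/(0.191) + (2.80×10⁻⁶)/(0.251) + (1.24×10⁻⁶)/(0.306)] = -2.91×10⁵ V.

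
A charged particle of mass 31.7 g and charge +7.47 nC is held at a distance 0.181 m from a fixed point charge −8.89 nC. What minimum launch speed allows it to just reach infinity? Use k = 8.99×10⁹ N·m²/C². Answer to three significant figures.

To just escape, total mechanical energy must reach zero at infinity: ½mv²_min + U = 0, so ½mv²_min = −U = |kQq|/r.
|U| = |kQq|/r = (8.99×10⁹ N·m²/C²)(8.89×10⁻⁹)(7.47×10⁻⁹)/(0.181) = 3.30×10⁻⁶ J.
v_min = √(2|U|/m) = √(2·3.30×10⁻⁶/0.0317) = 0.0144 m/s.

0.0144 m/s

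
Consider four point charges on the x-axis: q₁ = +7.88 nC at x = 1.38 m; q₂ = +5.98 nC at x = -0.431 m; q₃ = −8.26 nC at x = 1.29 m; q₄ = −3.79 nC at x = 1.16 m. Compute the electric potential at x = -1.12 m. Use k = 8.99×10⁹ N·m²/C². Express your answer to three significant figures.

Electric potential is a scalar, so the contributions from each charge add algebraically: V = Σ kqᵢ/rᵢ.
Distances from the field point to each charge: r₁ = 2.50 m, r₂ = 0.689 m, r₃ = 2.41 m, r₄ = 2.28 m.
V = k[(7.88×10⁻⁹)/(2.50) + (5.98×10⁻⁹)/(0.689) + (-8.26×10⁻⁹)/(2.41) + (-3.79×10⁻⁹)/(2.28)] = 60.6 V.

60.6 V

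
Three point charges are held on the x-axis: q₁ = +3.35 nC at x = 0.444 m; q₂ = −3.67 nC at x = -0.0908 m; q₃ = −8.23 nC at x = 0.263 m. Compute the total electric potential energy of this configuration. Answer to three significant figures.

The work to assemble the configuration equals its total potential energy, U = Σ kqᵢqⱼ/rᵢⱼ over all pairs.
Pair separations: r₁₂ = 0.535 m, r₁₃ = 0.181 m, r₂₃ = 0.354 m.
U = (-2.07×10⁻⁷) + (-1.37×10⁻⁶) + (7.67×10⁻⁷) = -8.09×10⁻⁷ J.

-8.09×10⁻⁷ J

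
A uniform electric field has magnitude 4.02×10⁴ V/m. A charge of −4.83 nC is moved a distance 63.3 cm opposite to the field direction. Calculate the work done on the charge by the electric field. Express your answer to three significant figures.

1.23×10⁻⁴ J

The potential change for a displacement 63.3 cm opposite to the field direction is ΔV = +Ed = 2.54×10⁴ V.
W_field = −qΔV = 1.23×10⁻⁴ J.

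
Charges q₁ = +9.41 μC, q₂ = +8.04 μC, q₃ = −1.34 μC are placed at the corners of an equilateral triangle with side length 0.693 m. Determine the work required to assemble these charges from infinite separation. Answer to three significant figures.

The assembly work is the sum of pairwise potential energies, U = Σ_{i<j} kqᵢqⱼ/rᵢⱼ.
All three pair separations equal the side length, 0.693 m.
U = (0.981) + (-0.164) + (-0.140) = 0.678 J.

0.678 J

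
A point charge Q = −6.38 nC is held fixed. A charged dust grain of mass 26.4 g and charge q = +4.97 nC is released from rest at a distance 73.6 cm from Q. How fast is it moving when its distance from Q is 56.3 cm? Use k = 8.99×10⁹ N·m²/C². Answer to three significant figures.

3.00×10⁻³ m/s

Only the electrostatic force acts, so mechanical energy is conserved: ½mv² = U₁ − U₂ = kQq(1/r₁ − 1/r₂).
U₁ − U₂ = (8.99×10⁹ N·m²/C²)(-6.38×10⁻⁹ C)(4.97×10⁻⁹ C)(1/0.736 − 1/0.563) = 1.19×10⁻⁷ J.
v = √(2·1.19×10⁻⁷/0.0264) = 3.00×10⁻³ m/s.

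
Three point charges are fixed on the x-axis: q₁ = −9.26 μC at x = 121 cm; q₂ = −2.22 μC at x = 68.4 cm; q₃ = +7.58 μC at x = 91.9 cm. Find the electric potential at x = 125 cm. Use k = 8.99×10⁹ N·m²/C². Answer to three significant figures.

Electric potential is a scalar, so the contributions from each charge add algebraically: V = Σ kqᵢ/rᵢ.
Distances from the field point to each charge: r₁ = 0.0400 m, r₂ = 0.566 m, r₃ = 0.331 m.
V = k[(-9.26×10⁻⁶)/(0.0400) + (-2.22×10⁻⁶)/(0.566) + (7.58×10⁻⁶)/(0.331)] = -1.91×10⁶ V.

-1.91×10⁶ V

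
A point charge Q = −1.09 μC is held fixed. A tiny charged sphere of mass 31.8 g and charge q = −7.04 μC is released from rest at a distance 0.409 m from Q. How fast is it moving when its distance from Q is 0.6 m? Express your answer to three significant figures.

1.84 m/s

Only the electrostatic force acts, so mechanical energy is conserved: ½mv² = U₁ − U₂ = kQq(1/r₁ − 1/r₂).
U₁ − U₂ = (8.99×10⁹ N·m²/C²)(-1.09×10⁻⁶ C)(-7.04×10⁻⁶ C)(1/0.409 − 1/0.600) = 0.0537 J.
v = √(2·0.0537/0.0318) = 1.84 m/s.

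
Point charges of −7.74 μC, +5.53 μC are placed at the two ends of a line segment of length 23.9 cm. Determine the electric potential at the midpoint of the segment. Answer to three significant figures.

-1.66×10⁵ V

Electric potential is a scalar, so the contributions from each charge add algebraically: V = Σ kqᵢ/rᵢ.
Each charge is 0.119 m from the midpoint.
V = k[(-7.74×10⁻⁶)/(0.119) + (5.53×10⁻⁶)/(0.119)] = -1.66×10⁵ V.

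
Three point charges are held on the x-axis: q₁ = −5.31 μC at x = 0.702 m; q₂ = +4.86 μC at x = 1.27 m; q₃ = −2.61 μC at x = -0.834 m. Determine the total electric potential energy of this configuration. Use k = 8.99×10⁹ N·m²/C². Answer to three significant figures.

The assembly work is the sum of pairwise potential energies, U = Σ_{i<j} kqᵢqⱼ/rᵢⱼ.
Pair separations: r₁₂ = 0.568 m, r₁₃ = 1.54 m, r₂₃ = 2.10 m.
U = (-0.408) + (0.0811) + (-0.0542) = -0.382 J.

-0.382 J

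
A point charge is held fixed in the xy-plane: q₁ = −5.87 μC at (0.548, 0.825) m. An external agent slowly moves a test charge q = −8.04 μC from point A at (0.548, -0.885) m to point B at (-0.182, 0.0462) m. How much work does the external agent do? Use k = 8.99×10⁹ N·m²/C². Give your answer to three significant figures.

0.149 J

For quasistatic motion the external work equals the change in potential energy: W_ext = qΔV = q(V_B − V_A).
At A: distance to the source charge is 1.71 m; V_A = kq₁/r = -3.09×10⁴ V.
At B: distance to the source charge is 1.07 m; V_B = kq₁/r = -4.94×10⁴ V.
ΔV = V_B − V_A = -1.86×10⁴ V.
W_ext = qΔV = (-8.04×10⁻⁶ C)(-1.86×10⁴ V) = 0.149 J.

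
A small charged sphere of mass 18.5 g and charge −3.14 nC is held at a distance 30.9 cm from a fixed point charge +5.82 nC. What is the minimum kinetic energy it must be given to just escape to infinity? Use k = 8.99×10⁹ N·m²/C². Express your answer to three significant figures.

5.32×10⁻⁷ J

To just escape, total mechanical energy must reach zero at infinity: ½mv²_min + U = 0, so ½mv²_min = −U = |kQq|/r.
|U| = |kQq|/r = (8.99×10⁹ N·m²/C²)(5.82×10⁻⁹)(3.14×10⁻⁹)/(0.309) = 5.32×10⁻⁷ J.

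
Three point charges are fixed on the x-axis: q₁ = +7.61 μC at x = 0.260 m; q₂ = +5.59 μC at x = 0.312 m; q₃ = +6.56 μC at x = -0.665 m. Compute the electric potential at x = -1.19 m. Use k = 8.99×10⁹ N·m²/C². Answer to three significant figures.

Electric potential is a scalar, so the contributions from each charge add algebraically: V = Σ kqᵢ/rᵢ.
Distances from the field point to each charge: r₁ = 1.45 m, r₂ = 1.50 m, r₃ = 0.525 m.
V = k[(7.61×10⁻⁶)/(1.45) + (5.59×10⁻⁶)/(1.50) + (6.56×10⁻⁶)/(0.525)] = 1.93×10⁵ V.

1.93×10⁵ V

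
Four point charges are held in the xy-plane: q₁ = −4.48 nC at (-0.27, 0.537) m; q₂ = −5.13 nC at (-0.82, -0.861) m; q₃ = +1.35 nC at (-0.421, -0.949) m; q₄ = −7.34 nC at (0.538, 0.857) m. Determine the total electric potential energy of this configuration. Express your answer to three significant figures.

The assembly work is the sum of pairwise potential energies, U = Σ_{i<j} kqᵢqⱼ/rᵢⱼ.
Pair separations: r₁₂ = 1.50 m, r₁₃ = 1.49 m, r₁₄ = 0.869 m, r₂₃ = 0.409 m, r₂₄ = 2.19 m, r₃₄ = 2.04 m.
Summing all 6 pair terms gives U = 4.00×10⁻⁷ J.

4.00×10⁻⁷ J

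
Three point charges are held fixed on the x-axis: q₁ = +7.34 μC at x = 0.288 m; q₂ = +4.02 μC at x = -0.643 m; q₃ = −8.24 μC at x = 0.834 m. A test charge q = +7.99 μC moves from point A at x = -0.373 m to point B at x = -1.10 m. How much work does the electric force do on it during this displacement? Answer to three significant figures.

0.671 J

The work done by the electric force is W_field = −ΔU = −q(V_B − V_A) = q(V_A − V_B).
At A: distances to the source charges are 0.661 m, 0.270 m, 1.21 m; V_A = Σ kqᵢ/rᵢ = 1.72×10⁵ V.
At B: distances to the source charges are 1.39 m, 0.457 m, 1.93 m; V_B = Σ kqᵢ/rᵢ = 8.83×10⁴ V.
ΔV = V_B − V_A = -8.40×10⁴ V.
W_field = −qΔV = −(7.99×10⁻⁶ C)(-8.40×10⁴ V) = 0.671 J.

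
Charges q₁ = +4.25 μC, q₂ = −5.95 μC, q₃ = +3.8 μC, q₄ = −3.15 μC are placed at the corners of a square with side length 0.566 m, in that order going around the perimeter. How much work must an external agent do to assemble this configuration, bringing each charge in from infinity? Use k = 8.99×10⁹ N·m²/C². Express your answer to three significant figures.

The work to assemble the configuration equals its total potential energy, U = Σ kqᵢqⱼ/rᵢⱼ over all pairs.
The four side pairs have separation 0.566 m and the two diagonal pairs 0.800 m.
Summing all 6 pair terms gives U = -0.772 J.

-0.772 J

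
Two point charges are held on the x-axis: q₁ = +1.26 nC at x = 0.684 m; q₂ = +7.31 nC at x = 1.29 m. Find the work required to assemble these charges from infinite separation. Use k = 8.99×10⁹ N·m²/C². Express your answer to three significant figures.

1.37×10⁻⁷ J

The work to assemble the configuration equals its total potential energy, U = Σ kqᵢqⱼ/rᵢⱼ over all pairs.
Pair separations: r₁₂ = 0.606 m.
U = (1.37×10⁻⁷) = 1.37×10⁻⁷ J.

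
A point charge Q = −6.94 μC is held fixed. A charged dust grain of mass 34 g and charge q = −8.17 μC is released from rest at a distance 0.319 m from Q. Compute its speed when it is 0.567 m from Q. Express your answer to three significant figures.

Only the electrostatic force acts, so mechanical energy is conserved: ½mv² = U₁ − U₂ = kQq(1/r₁ − 1/r₂).
U₁ − U₂ = (8.99×10⁹ N·m²/C²)(-6.94×10⁻⁶ C)(-8.17×10⁻⁶ C)(1/0.319 − 1/0.567) = 0.699 J.
v = √(2·0.699/0.0340) = 6.41 m/s.

6.41 m/s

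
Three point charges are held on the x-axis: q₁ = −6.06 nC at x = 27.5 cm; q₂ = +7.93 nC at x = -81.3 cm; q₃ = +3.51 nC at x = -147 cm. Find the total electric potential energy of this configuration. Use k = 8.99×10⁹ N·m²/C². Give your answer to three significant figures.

The assembly work is the sum of pairwise potential energies, U = Σ_{i<j} kqᵢqⱼ/rᵢⱼ.
Pair separations: r₁₂ = 1.09 m, r₁₃ = 1.75 m, r₂₃ = 0.657 m.
U = (-3.97×10⁻⁷) + (-1.10×10⁻⁷) + (3.81×10⁻⁷) = -1.26×10⁻⁷ J.

-1.26×10⁻⁷ J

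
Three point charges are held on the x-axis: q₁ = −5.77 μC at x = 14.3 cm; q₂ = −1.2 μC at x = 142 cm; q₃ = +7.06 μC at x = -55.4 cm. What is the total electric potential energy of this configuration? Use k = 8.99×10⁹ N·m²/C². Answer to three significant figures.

-0.515 J

The assembly work is the sum of pairwise potential energies, U = Σ_{i<j} kqᵢqⱼ/rᵢⱼ.
Pair separations: r₁₂ = 1.28 m, r₁₃ = 0.697 m, r₂₃ = 1.97 m.
U = (0.0487) + (-0.525) + (-0.0386) = -0.515 J.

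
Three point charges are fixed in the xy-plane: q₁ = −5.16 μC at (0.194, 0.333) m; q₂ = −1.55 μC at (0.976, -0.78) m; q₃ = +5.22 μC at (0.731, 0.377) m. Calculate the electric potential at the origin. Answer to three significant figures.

The total potential is the scalar sum of each charge's contribution, V = Σ kqᵢ/rᵢ.
Distances from the field point to each charge: r₁ = 0.385 m, r₂ = 1.25 m, r₃ = 0.822 m.
V = k[(-5.16×10⁻⁶)/(0.385) + (-1.55×10⁻⁶)/(1.25) + (5.22×10⁻⁶)/(0.822)] = -7.45×10⁴ V.

-7.45×10⁴ V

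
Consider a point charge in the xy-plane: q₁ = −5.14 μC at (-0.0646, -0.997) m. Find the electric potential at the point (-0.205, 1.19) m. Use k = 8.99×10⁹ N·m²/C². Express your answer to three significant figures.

Electric potential is a scalar, so the contributions from each charge add algebraically: V = Σ kqᵢ/rᵢ.
Distances from the field point to each charge: r₁ = 2.19 m.
V = k[(-5.14×10⁻⁶)/(2.19)] = -2.11×10⁴ V.

-2.11×10⁴ V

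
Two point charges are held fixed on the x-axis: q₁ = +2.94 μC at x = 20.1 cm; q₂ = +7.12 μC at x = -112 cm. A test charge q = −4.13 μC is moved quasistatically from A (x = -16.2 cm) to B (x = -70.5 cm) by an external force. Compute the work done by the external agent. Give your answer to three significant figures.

-0.181 J

For quasistatic motion the external work equals the change in potential energy: W_ext = qΔV = q(V_B − V_A).
At A: distances to the source charges are 0.363 m, 0.958 m; V_A = Σ kqᵢ/rᵢ = 1.40×10⁵ V.
At B: distances to the source charges are 0.906 m, 0.415 m; V_B = Σ kqᵢ/rᵢ = 1.83×10⁵ V.
ΔV = V_B − V_A = 4.38×10⁴ V.
W_ext = qΔV = (-4.13×10⁻⁶ C)(4.38×10⁴ V) = -0.181 J.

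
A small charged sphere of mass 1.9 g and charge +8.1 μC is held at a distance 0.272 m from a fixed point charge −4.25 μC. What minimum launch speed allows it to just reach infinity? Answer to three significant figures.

To just escape, total mechanical energy must reach zero at infinity: ½mv²_min + U = 0, so ½mv²_min = −U = |kQq|/r.
|U| = |kQq|/r = (8.99×10⁹ N·m²/C²)(4.25×10⁻⁶)(8.10×10⁻⁶)/(0.272) = 1.14 J.
v_min = √(2|U|/m) = √(2·1.14/1.90×10⁻³) = 34.6 m/s.

34.6 m/s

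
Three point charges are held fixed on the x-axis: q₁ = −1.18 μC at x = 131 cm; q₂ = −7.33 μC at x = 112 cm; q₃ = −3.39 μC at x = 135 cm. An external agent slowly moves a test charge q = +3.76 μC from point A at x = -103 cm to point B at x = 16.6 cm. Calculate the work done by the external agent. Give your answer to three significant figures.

-0.211 J

For quasistatic motion the external work equals the change in potential energy: W_ext = qΔV = q(V_B − V_A).
At A: distances to the source charges are 2.34 m, 2.15 m, 2.38 m; V_A = Σ kqᵢ/rᵢ = -4.80×10⁴ V.
At B: distances to the source charges are 1.14 m, 0.954 m, 1.18 m; V_B = Σ kqᵢ/rᵢ = -1.04×10⁵ V.
ΔV = V_B − V_A = -5.61×10⁴ V.
W_ext = qΔV = (3.76×10⁻⁶ C)(-5.61×10⁴ V) = -0.211 J.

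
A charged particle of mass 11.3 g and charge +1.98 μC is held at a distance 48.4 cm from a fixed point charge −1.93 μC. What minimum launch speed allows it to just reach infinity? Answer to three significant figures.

To just escape, total mechanical energy must reach zero at infinity: ½mv²_min + U = 0, so ½mv²_min = −U = |kQq|/r.
|U| = |kQq|/r = (8.99×10⁹ N·m²/C²)(1.93×10⁻⁶)(1.98×10⁻⁶)/(0.484) = 0.0710 J.
v_min = √(2|U|/m) = √(2·0.0710/0.0113) = 3.54 m/s.

3.54 m/s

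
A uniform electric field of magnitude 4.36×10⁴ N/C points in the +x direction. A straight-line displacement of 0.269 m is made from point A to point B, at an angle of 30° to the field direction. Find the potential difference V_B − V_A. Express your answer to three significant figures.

-1.02×10⁴ V

Only the component of displacement along E changes the potential: ΔV = −E·d·cosθ.
ΔV = −(4.36×10⁴ V/m)(0.269 m)cos30° = -1.02×10⁴ V.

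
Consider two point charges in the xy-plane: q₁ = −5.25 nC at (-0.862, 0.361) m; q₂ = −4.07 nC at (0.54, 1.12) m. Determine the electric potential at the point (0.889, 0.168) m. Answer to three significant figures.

The total potential is the scalar sum of each charge's contribution, V = Σ kqᵢ/rᵢ.
Distances from the field point to each charge: r₁ = 1.76 m, r₂ = 1.01 m.
V = k[(-5.25×10⁻⁹)/(1.76) + (-4.07×10⁻⁹)/(1.01)] = -62.9 V.

-62.9 V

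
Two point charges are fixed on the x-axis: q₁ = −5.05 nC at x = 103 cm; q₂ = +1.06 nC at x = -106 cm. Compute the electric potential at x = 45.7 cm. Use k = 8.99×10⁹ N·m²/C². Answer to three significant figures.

The total potential is the scalar sum of each charge's contribution, V = Σ kqᵢ/rᵢ.
Distances from the field point to each charge: r₁ = 0.573 m, r₂ = 1.52 m.
V = k[(-5.05×10⁻⁹)/(0.573) + (1.06×10⁻⁹)/(1.52)] = -72.9 V.

-72.9 V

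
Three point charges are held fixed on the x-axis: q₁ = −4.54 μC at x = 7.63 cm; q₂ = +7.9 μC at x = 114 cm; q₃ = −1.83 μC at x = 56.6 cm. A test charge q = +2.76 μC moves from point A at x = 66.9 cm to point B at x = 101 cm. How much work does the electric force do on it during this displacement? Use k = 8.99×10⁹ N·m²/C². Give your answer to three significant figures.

-1.50 J

The work done by the electric force is W_field = −ΔU = −q(V_B − V_A) = q(V_A − V_B).
At A: distances to the source charges are 0.593 m, 0.471 m, 0.103 m; V_A = Σ kqᵢ/rᵢ = -7.78×10⁴ V.
At B: distances to the source charges are 0.934 m, 0.130 m, 0.444 m; V_B = Σ kqᵢ/rᵢ = 4.66×10⁵ V.
ΔV = V_B − V_A = 5.43×10⁵ V.
W_field = −qΔV = −(2.76×10⁻⁶ C)(5.43×10⁵ V) = -1.50 J.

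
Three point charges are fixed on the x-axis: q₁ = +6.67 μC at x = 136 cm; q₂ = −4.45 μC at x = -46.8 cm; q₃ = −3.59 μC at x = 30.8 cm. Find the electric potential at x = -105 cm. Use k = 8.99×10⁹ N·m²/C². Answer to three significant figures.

Electric potential is a scalar, so the contributions from each charge add algebraically: V = Σ kqᵢ/rᵢ.
Distances from the field point to each charge: r₁ = 2.41 m, r₂ = 0.582 m, r₃ = 1.36 m.
V = k[(6.67×10⁻⁶)/(2.41) + (-4.45×10⁻⁶)/(0.582) + (-3.59×10⁻⁶)/(1.36)] = -6.76×10⁴ V.

-6.76×10⁴ V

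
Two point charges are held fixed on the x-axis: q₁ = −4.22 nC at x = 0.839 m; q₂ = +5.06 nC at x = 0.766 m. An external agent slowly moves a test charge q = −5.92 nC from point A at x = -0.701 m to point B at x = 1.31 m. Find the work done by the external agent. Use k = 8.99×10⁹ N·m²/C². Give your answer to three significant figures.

1.95×10⁻⁸ J

For quasistatic motion the external work equals the change in potential energy: W_ext = qΔV = q(V_B − V_A).
At A: distances to the source charges are 1.54 m, 1.47 m; V_A = Σ kqᵢ/rᵢ = 6.37 V.
At B: distances to the source charges are 0.471 m, 0.544 m; V_B = Σ kqᵢ/rᵢ = 3.07 V.
ΔV = V_B − V_A = -3.30 V.
W_ext = qΔV = (-5.92×10⁻⁹ C)(-3.30 V) = 1.95×10⁻⁸ J.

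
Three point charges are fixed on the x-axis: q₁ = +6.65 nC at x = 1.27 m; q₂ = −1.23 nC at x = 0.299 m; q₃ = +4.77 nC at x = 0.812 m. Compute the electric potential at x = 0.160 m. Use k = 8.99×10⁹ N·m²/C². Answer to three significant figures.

40.1 V

The total potential is the scalar sum of each charge's contribution, V = Σ kqᵢ/rᵢ.
Distances from the field point to each charge: r₁ = 1.11 m, r₂ = 0.139 m, r₃ = 0.652 m.
V = k[(6.65×10⁻⁹)/(1.11) + (-1.23×10⁻⁹)/(0.139) + (4.77×10⁻⁹)/(0.652)] = 40.1 V.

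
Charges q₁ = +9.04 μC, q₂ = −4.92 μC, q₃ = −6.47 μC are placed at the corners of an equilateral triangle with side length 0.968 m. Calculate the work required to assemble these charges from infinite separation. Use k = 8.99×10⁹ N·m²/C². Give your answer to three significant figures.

The work to assemble the configuration equals its total potential energy, U = Σ kqᵢqⱼ/rᵢⱼ over all pairs.
All three pair separations equal the side length, 0.968 m.
U = (-0.413) + (-0.543) + (0.296) = -0.661 J.

-0.661 J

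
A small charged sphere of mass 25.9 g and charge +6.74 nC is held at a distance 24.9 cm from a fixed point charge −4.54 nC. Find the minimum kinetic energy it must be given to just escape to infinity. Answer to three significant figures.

To just escape, total mechanical energy must reach zero at infinity: ½mv²_min + U = 0, so ½mv²_min = −U = |kQq|/r.
|U| = |kQq|/r = (8.99×10⁹ N·m²/C²)(4.54×10⁻⁹)(6.74×10⁻⁹)/(0.249) = 1.10×10⁻⁶ J.

1.10×10⁻⁶ J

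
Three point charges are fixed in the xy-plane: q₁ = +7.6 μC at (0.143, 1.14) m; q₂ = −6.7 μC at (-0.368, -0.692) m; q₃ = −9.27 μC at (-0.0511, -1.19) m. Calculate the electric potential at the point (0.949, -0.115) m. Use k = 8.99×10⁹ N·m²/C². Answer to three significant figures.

-5.28×10⁴ V

Electric potential is a scalar, so the contributions from each charge add algebraically: V = Σ kqᵢ/rᵢ.
Distances from the field point to each charge: r₁ = 1.49 m, r₂ = 1.44 m, r₃ = 1.47 m.
V = k[(7.60×10⁻⁶)/(1.49) + (-6.70×10⁻⁶)/(1.44) + (-9.27×10⁻⁶)/(1.47)] = -5.28×10⁴ V.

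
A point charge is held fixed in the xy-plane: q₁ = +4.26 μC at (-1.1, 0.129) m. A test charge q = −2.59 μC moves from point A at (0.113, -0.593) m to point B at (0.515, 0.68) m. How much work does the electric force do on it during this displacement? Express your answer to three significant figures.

-0.0121 J

The work done by the electric force is W_field = −ΔU = −q(V_B − V_A) = q(V_A − V_B).
At A: distance to the source charge is 1.41 m; V_A = kq₁/r = 2.71×10⁴ V.
At B: distance to the source charge is 1.71 m; V_B = kq₁/r = 2.24×10⁴ V.
ΔV = V_B − V_A = -4690 V.
W_field = −qΔV = −(-2.59×10⁻⁶ C)(-4690 V) = -0.0121 J.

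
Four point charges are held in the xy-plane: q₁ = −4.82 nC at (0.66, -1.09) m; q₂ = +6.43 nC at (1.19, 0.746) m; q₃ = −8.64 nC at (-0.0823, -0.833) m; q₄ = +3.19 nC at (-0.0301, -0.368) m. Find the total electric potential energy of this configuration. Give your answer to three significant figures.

-4.72×10⁻⁷ J

The work to assemble the configuration equals its total potential energy, U = Σ kqᵢqⱼ/rᵢⱼ over all pairs.
Pair separations: r₁₂ = 1.91 m, r₁₃ = 0.786 m, r₁₄ = 0.999 m, r₂₃ = 2.03 m, r₂₄ = 1.65 m, r₃₄ = 0.468 m.
Summing all 6 pair terms gives U = -4.72×10⁻⁷ J.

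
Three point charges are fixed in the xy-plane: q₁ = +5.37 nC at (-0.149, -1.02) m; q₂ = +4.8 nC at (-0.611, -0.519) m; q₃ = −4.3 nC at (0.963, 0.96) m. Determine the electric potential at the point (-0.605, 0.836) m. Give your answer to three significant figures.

Electric potential is a scalar, so the contributions from each charge add algebraically: V = Σ kqᵢ/rᵢ.
Distances from the field point to each charge: r₁ = 1.91 m, r₂ = 1.36 m, r₃ = 1.57 m.
V = k[(5.37×10⁻⁹)/(1.91) + (4.80×10⁻⁹)/(1.36) + (-4.30×10⁻⁹)/(1.57)] = 32.5 V.

32.5 V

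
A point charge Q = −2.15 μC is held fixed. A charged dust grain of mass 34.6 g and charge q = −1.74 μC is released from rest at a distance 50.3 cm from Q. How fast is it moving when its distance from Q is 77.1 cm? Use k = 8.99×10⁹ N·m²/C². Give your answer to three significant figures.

1.16 m/s

Only the electrostatic force acts, so mechanical energy is conserved: ½mv² = U₁ − U₂ = kQq(1/r₁ − 1/r₂).
U₁ − U₂ = (8.99×10⁹ N·m²/C²)(-2.15×10⁻⁶ C)(-1.74×10⁻⁶ C)(1/0.503 − 1/0.771) = 0.0232 J.
v = √(2·0.0232/0.0346) = 1.16 m/s.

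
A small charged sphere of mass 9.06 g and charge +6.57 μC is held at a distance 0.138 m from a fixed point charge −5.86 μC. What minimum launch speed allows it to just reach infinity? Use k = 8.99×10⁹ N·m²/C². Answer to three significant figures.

23.5 m/s

To just escape, total mechanical energy must reach zero at infinity: ½mv²_min + U = 0, so ½mv²_min = −U = |kQq|/r.
|U| = |kQq|/r = (8.99×10⁹ N·m²/C²)(5.86×10⁻⁶)(6.57×10⁻⁶)/(0.138) = 2.51 J.
v_min = √(2|U|/m) = √(2·2.51/9.06×10⁻³) = 23.5 m/s.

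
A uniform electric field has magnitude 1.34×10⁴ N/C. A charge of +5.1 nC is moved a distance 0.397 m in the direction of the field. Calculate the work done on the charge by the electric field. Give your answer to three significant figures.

2.71×10⁻⁵ J

The potential change for a displacement 0.397 m in the direction of the field is ΔV = −Ed = -5320 V.
W_field = −qΔV = 2.71×10⁻⁵ J.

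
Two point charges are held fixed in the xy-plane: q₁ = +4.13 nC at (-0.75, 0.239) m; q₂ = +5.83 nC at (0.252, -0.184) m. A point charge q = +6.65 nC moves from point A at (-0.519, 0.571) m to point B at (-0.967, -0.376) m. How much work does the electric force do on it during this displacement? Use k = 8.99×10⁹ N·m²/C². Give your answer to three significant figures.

2.72×10⁻⁷ J

The work done by the electric force is W_field = −ΔU = −q(V_B − V_A) = q(V_A − V_B).
At A: distances to the source charges are 0.404 m, 1.08 m; V_A = Σ kqᵢ/rᵢ = 140 V.
At B: distances to the source charges are 0.652 m, 1.23 m; V_B = Σ kqᵢ/rᵢ = 99.4 V.
ΔV = V_B − V_A = -41.0 V.
W_field = −qΔV = −(6.65×10⁻⁹ C)(-41.0 V) = 2.72×10⁻⁷ J.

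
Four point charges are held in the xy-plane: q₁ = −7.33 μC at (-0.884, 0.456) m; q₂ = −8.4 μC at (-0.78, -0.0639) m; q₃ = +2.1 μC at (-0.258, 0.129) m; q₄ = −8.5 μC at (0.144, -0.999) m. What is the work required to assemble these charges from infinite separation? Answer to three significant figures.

The assembly work is the sum of pairwise potential energies, U = Σ_{i<j} kqᵢqⱼ/rᵢⱼ.
Pair separations: r₁₂ = 0.530 m, r₁₃ = 0.706 m, r₁₄ = 1.78 m, r₂₃ = 0.557 m, r₂₄ = 1.31 m, r₃₄ = 1.20 m.
Summing all 6 pair terms gives U = 1.23 J.

1.23 J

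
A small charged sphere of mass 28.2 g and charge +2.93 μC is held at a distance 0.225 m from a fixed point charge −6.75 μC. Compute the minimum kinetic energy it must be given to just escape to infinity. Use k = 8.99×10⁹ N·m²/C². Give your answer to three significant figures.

0.790 J

To just escape, total mechanical energy must reach zero at infinity: ½mv²_min + U = 0, so ½mv²_min = −U = |kQq|/r.
|U| = |kQq|/r = (8.99×10⁹ N·m²/C²)(6.75×10⁻⁶)(2.93×10⁻⁶)/(0.225) = 0.790 J.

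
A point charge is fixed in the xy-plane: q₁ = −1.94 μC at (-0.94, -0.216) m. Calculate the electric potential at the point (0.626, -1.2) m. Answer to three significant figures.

The total potential is the scalar sum of each charge's contribution, V = Σ kqᵢ/rᵢ.
Distances from the field point to each charge: r₁ = 1.85 m.
V = k[(-1.94×10⁻⁶)/(1.85)] = -9430 V.

-9430 V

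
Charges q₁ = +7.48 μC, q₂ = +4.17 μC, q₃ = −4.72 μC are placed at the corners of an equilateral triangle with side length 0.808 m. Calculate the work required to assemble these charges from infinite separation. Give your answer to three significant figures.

-0.265 J

The work to assemble the configuration equals its total potential energy, U = Σ kqᵢqⱼ/rᵢⱼ over all pairs.
All three pair separations equal the side length, 0.808 m.
U = (0.347) + (-0.393) + (-0.219) = -0.265 J.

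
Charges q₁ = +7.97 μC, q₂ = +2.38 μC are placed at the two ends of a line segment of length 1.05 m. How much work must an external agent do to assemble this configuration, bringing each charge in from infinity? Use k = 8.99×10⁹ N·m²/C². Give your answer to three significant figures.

0.162 J

The assembly work is the sum of pairwise potential energies, U = Σ_{i<j} kqᵢqⱼ/rᵢⱼ.
The separation is r = 1.05 m.
U = (0.162) = 0.162 J.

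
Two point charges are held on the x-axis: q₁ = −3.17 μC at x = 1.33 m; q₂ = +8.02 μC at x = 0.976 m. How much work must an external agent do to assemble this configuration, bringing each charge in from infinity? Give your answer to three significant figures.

The assembly work is the sum of pairwise potential energies, U = Σ_{i<j} kqᵢqⱼ/rᵢⱼ.
Pair separations: r₁₂ = 0.354 m.
U = (-0.646) = -0.646 J.

-0.646 J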